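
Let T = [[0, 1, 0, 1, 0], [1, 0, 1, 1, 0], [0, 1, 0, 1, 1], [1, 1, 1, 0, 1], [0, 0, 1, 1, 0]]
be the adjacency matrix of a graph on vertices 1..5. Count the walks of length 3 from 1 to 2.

5

The number of length-3 walks from vertex 1 to vertex 2 is entry (1,2) of T³, where T is the adjacency matrix.
T² = [[2, 1, 2, 1, 1], [1, 3, 1, 2, 2], [2, 1, 3, 2, 1], [1, 2, 2, 4, 1], [1, 2, 1, 1, 2]]
T³ = [[2, 5, 3, 6, 3], [5, 4, 7, 7, 3], [3, 7, 4, 7, 5], [6, 7, 7, 6, 6], [3, 3, 5, 6, 2]]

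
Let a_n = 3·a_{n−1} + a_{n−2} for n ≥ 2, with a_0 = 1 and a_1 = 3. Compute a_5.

360

With companion matrix A = [[3, 1], [1, 0]], [a_n, a_{n−1}]ᵀ = A·[a_{n−1}, a_{n−2}]ᵀ, so [a_5, a_4]ᵀ = A⁴·[a_1, a_0]ᵀ.
A⁴ = [[109, 33], [33, 10]], giving [a_5, a_4]ᵀ = [[360], [109]].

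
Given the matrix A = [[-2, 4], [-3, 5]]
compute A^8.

tr A = 3 and det A = 2, so the characteristic polynomial is λ² − (3)λ + (2) with roots 1 and 2.
Eigenvectors give P = [[4, 1], [3, 1]] with P⁻¹ = [[1, -1], [-3, 4]], and A = P·diag(1, 2)·P⁻¹.
Then A^8 = P·diag(1, 256)·P⁻¹ = [[4, 256], [3, 256]] · [[1, -1], [-3, 4]] = [[-764, 1020], [-765, 1021]].

[[-764, 1020], [-765, 1021]]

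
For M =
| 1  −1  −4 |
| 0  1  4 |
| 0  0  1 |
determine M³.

[[1, −3, −24], [0, 1, 12], [0, 0, 1]]

M = I + N where N = [[0, −1, −4], [0, 0, 4], [0, 0, 0]] is strictly upper-triangular, so N³ = 0.
(I + N)³ = I + 3·N + 3·N² = [[1, −3, −24], [0, 1, 12], [0, 0, 1]].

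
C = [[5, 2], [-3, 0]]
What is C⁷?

[[6305, 4118], [-6177, -3990]]

tr C = 5 and det C = 6, so the characteristic polynomial is λ² − (5)λ + (6) with roots 2 and 3.
Eigenvectors give P = [[-2, -1], [3, 1]] with P⁻¹ = [[1, 1], [-3, -2]], and C = P·diag(2, 3)·P⁻¹.
Then C⁷ = P·diag(128, 2187)·P⁻¹ = [[-256, -2187], [384, 2187]] · [[1, 1], [-3, -2]] = [[6305, 4118], [-6177, -3990]].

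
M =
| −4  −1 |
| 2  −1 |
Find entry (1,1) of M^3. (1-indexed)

−46

tr M = −5 and det M = 6, so the characteristic polynomial is λ² − (−5)λ + (6) with roots −3 and −2.
Eigenvectors give P = [[1, −1], [−1, 2]] with P⁻¹ = [[2, 1], [1, 1]], and M = P·diag(−3, −2)·P⁻¹.
Then M^3 = P·diag(−27, −8)·P⁻¹ = [[−27, 8], [27, −16]] · [[2, 1], [1, 1]] = [[−46, −19], [38, 11]].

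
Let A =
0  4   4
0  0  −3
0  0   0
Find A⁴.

[[0, 0, 0], [0, 0, 0], [0, 0, 0]]

A is strictly triangular, hence nilpotent: A³ = 0, so A⁴ = 0.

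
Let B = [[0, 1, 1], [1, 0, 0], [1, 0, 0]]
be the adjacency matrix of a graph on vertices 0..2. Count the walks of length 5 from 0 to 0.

The number of length-5 walks from vertex 0 to vertex 0 is entry (0,0) of B⁵, where B is the adjacency matrix.
B² = [[2, 0, 0], [0, 1, 1], [0, 1, 1]]
B³ = [[0, 2, 2], [2, 0, 0], [2, 0, 0]]
B⁴ = [[4, 0, 0], [0, 2, 2], [0, 2, 2]]
B⁵ = [[0, 4, 4], [4, 0, 0], [4, 0, 0]]

0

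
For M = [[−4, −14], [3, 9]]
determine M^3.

tr M = 5 and det M = 6, so the characteristic polynomial is λ² − (5)λ + (6) with roots 2 and 3.
Eigenvectors give P = [[7, −2], [−3, 1]] with P⁻¹ = [[1, 2], [3, 7]], and M = P·diag(2, 3)·P⁻¹.
Then M^3 = P·diag(8, 27)·P⁻¹ = [[56, −54], [−24, 27]] · [[1, 2], [3, 7]] = [[−106, −266], [57, 141]].

[[−106, −266], [57, 141]]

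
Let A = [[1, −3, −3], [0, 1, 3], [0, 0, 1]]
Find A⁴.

[[1, −12, −66], [0, 1, 12], [0, 0, 1]]

A = I + N where N = [[0, −3, −3], [0, 0, 3], [0, 0, 0]] is strictly upper-triangular, so N³ = 0.
(I + N)⁴ = I + 4·N + 6·N² = [[1, −12, −66], [0, 1, 12], [0, 0, 1]].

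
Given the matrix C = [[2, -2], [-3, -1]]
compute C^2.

[[10, -2], [-3, 7]]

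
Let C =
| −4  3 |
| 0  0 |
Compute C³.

[[−64, 48], [0, 0]]

C² = [[16, −12], [0, 0]]
C³ = [[−64, 48], [0, 0]]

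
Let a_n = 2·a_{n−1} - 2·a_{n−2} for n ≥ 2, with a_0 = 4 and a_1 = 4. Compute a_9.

64

With companion matrix C = [[2, -2], [1, 0]], [a_n, a_{n−1}]ᵀ = C·[a_{n−1}, a_{n−2}]ᵀ, so [a_9, a_8]ᵀ = C^8·[a_1, a_0]ᵀ.
C^8 = [[16, 0], [0, 16]], giving [a_9, a_8]ᵀ = [[64], [64]].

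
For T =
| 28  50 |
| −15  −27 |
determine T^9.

tr T = 1 and det T = −6, so the characteristic polynomial is λ² − (1)λ + (−6) with roots −2 and 3.
Eigenvectors give P = [[−5, −2], [3, 1]] with P⁻¹ = [[1, 2], [−3, −5]], and T = P·diag(−2, 3)·P⁻¹.
Then T^9 = P·diag(−512, 19683)·P⁻¹ = [[2560, −39366], [−1536, 19683]] · [[1, 2], [−3, −5]] = [[120658, 201950], [−60585, −101487]].

[[120658, 201950], [−60585, −101487]]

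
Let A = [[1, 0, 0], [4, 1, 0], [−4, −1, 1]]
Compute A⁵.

A = I + N where N = [[0, 0, 0], [4, 0, 0], [−4, −1, 0]] is strictly lower-triangular, so N³ = 0.
(I + N)⁵ = I + 5·N + 10·N² = [[1, 0, 0], [20, 1, 0], [−60, −5, 1]].

[[1, 0, 0], [20, 1, 0], [−60, −5, 1]]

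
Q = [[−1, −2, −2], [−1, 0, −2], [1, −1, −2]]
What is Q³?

Q² = [[1, 4, 10], [−1, 4, 6], [−2, 0, 4]]
Q³ = [[5, −12, −30], [3, −4, −18], [6, 0, −4]]

[[5, −12, −30], [3, −4, −18], [6, 0, −4]]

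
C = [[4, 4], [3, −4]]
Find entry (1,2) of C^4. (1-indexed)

C^2 = [[28, 0], [0, 28]]
C^3 = [[112, 112], [84, −112]]
C^4 = [[784, 0], [0, 784]]

0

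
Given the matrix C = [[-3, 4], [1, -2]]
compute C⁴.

[[269, -420], [-105, 164]]

C² = [[13, -20], [-5, 8]]
C³ = [[-59, 92], [23, -36]]
C⁴ = [[269, -420], [-105, 164]]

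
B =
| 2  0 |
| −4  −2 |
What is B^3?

tr B = 0 and det B = −4, so the characteristic polynomial is λ² − (0)λ + (−4) with roots −2 and 2.
Eigenvectors give P = [[0, −1], [1, 1]] with P⁻¹ = [[1, 1], [−1, 0]], and B = P·diag(−2, 2)·P⁻¹.
Then B^3 = P·diag(−8, 8)·P⁻¹ = [[0, −8], [−8, 8]] · [[1, 1], [−1, 0]] = [[8, 0], [−16, −8]].

[[8, 0], [−16, −8]]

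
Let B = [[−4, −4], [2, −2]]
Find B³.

[[16, −80], [40, 56]]

B² = [[8, 24], [−12, −4]]
B³ = [[16, −80], [40, 56]]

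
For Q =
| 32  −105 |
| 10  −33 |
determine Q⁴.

tr Q = −1 and det Q = −6, so the characteristic polynomial is λ² − (−1)λ + (−6) with roots −3 and 2.
Eigenvectors give P = [[−3, −7], [−1, −2]] with P⁻¹ = [[2, −7], [−1, 3]], and Q = P·diag(−3, 2)·P⁻¹.
Then Q⁴ = P·diag(81, 16)·P⁻¹ = [[−243, −112], [−81, −32]] · [[2, −7], [−1, 3]] = [[−374, 1365], [−130, 471]].

[[−374, 1365], [−130, 471]]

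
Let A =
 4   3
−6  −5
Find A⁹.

tr A = −1 and det A = −2, so the characteristic polynomial is λ² − (−1)λ + (−2) with roots −2 and 1.
Eigenvectors give P = [[1, 1], [−2, −1]] with P⁻¹ = [[−1, −1], [2, 1]], and A = P·diag(−2, 1)·P⁻¹.
Then A⁹ = P·diag(−512, 1)·P⁻¹ = [[−512, 1], [1024, −1]] · [[−1, −1], [2, 1]] = [[514, 513], [−1026, −1025]].

[[514, 513], [−1026, −1025]]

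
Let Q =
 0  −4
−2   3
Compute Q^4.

[[136, −300], [−150, 361]]

Q^2 = [[8, −12], [−6, 17]]
Q^3 = [[24, −68], [−34, 75]]
Q^4 = [[136, −300], [−150, 361]]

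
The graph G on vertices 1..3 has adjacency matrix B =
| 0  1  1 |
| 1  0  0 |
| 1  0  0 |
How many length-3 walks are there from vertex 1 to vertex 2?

The number of length-3 walks from vertex 1 to vertex 2 is entry (1,2) of B^3, where B is the adjacency matrix.
B^2 = [[2, 0, 0], [0, 1, 1], [0, 1, 1]]
B^3 = [[0, 2, 2], [2, 0, 0], [2, 0, 0]]

2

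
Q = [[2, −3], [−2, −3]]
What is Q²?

[[10, 3], [2, 15]]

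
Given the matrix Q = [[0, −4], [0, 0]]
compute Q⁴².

Q is strictly triangular, hence nilpotent: Q² = 0, so Q⁴² = 0.

[[0, 0], [0, 0]]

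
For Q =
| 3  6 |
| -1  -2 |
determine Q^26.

[[3, 6], [-1, -2]]

Q² = Q (a projection; rank 1, trace 1), so Q^26 = Q.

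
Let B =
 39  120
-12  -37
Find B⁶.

[[7281, 21840], [-2184, -6551]]

tr B = 2 and det B = -3, so the characteristic polynomial is λ² − (2)λ + (-3) with roots -1 and 3.
Eigenvectors give P = [[3, 10], [-1, -3]] with P⁻¹ = [[-3, -10], [1, 3]], and B = P·diag(-1, 3)·P⁻¹.
Then B⁶ = P·diag(1, 729)·P⁻¹ = [[3, 7290], [-1, -2187]] · [[-3, -10], [1, 3]] = [[7281, 21840], [-2184, -6551]].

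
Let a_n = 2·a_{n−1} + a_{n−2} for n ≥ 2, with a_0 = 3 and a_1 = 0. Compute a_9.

1224

With companion matrix M = [[2, 1], [1, 0]], [a_n, a_{n−1}]ᵀ = M·[a_{n−1}, a_{n−2}]ᵀ, so [a_9, a_8]ᵀ = M^8·[a_1, a_0]ᵀ.
M^8 = [[985, 408], [408, 169]], giving [a_9, a_8]ᵀ = [[1224], [507]].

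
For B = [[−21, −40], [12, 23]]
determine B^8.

tr B = 2 and det B = −3, so the characteristic polynomial is λ² − (2)λ + (−3) with roots −1 and 3.
Eigenvectors give P = [[−2, 5], [1, −3]] with P⁻¹ = [[−3, −5], [−1, −2]], and B = P·diag(−1, 3)·P⁻¹.
Then B^8 = P·diag(1, 6561)·P⁻¹ = [[−2, 32805], [1, −19683]] · [[−3, −5], [−1, −2]] = [[−32799, −65600], [19680, 39361]].

[[−32799, −65600], [19680, 39361]]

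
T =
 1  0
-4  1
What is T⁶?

T = I + N where N = [[0, 0], [-4, 0]] is strictly lower-triangular, so N² = 0.
(I + N)⁶ = I + 6·N = [[1, 0], [-24, 1]].

[[1, 0], [-24, 1]]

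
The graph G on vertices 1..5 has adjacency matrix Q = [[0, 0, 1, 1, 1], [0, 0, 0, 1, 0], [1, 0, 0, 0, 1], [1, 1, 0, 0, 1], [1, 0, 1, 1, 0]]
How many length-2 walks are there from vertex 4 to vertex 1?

1

The number of length-2 walks from vertex 4 to vertex 1 is entry (4,1) of Q², where Q is the adjacency matrix.
Q² = [[3, 1, 1, 1, 2], [1, 1, 0, 0, 1], [1, 0, 2, 2, 1], [1, 0, 2, 3, 1], [2, 1, 1, 1, 3]]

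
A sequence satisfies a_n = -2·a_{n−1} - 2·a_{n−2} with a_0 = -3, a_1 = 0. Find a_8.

With companion matrix B = [[-2, -2], [1, 0]], [a_n, a_{n−1}]ᵀ = B·[a_{n−1}, a_{n−2}]ᵀ, so [a_8, a_7]ᵀ = B^7·[a_1, a_0]ᵀ.
B^7 = [[0, 16], [-8, -16]], giving [a_8, a_7]ᵀ = [[-48], [48]].

-48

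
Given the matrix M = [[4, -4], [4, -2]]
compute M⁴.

[[-64, 96], [-96, 80]]

M² = [[0, -8], [8, -12]]
M³ = [[-32, 16], [-16, -8]]
M⁴ = [[-64, 96], [-96, 80]]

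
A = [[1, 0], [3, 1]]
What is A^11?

A = I + N where N = [[0, 0], [3, 0]] is strictly lower-triangular, so N^2 = 0.
(I + N)^11 = I + 11·N = [[1, 0], [33, 1]].

[[1, 0], [33, 1]]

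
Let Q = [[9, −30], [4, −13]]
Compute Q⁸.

[[−32799, 98400], [−13120, 39361]]

tr Q = −4 and det Q = 3, so the characteristic polynomial is λ² − (−4)λ + (3) with roots −1 and −3.
Eigenvectors give P = [[−3, 5], [−1, 2]] with P⁻¹ = [[−2, 5], [−1, 3]], and Q = P·diag(−1, −3)·P⁻¹.
Then Q⁸ = P·diag(1, 6561)·P⁻¹ = [[−3, 32805], [−1, 13122]] · [[−2, 5], [−1, 3]] = [[−32799, 98400], [−13120, 39361]].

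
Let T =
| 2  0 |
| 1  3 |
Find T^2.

[[4, 0], [5, 9]]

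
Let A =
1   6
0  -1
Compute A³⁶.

[[1, 0], [0, 1]]

A² = I (check: tr A = 0 and det A = -1), so A³⁶ = I since 36 is even.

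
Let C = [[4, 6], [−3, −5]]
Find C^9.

[[514, 1026], [−513, −1025]]

tr C = −1 and det C = −2, so the characteristic polynomial is λ² − (−1)λ + (−2) with roots −2 and 1.
Eigenvectors give P = [[−1, −2], [1, 1]] with P⁻¹ = [[1, 2], [−1, −1]], and C = P·diag(−2, 1)·P⁻¹.
Then C^9 = P·diag(−512, 1)·P⁻¹ = [[512, −2], [−512, 1]] · [[1, 2], [−1, −1]] = [[514, 1026], [−513, −1025]].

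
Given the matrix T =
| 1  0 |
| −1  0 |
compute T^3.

T² = T (a projection; rank 1, trace 1), so T^3 = T.

[[1, 0], [−1, 0]]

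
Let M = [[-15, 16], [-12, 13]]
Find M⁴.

tr M = -2 and det M = -3, so the characteristic polynomial is λ² − (-2)λ + (-3) with roots 1 and -3.
Eigenvectors give P = [[1, 4], [1, 3]] with P⁻¹ = [[-3, 4], [1, -1]], and M = P·diag(1, -3)·P⁻¹.
Then M⁴ = P·diag(1, 81)·P⁻¹ = [[1, 324], [1, 243]] · [[-3, 4], [1, -1]] = [[321, -320], [240, -239]].

[[321, -320], [240, -239]]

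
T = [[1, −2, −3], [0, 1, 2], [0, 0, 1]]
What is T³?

T = I + N where N = [[0, −2, −3], [0, 0, 2], [0, 0, 0]] is strictly upper-triangular, so N³ = 0.
(I + N)³ = I + 3·N + 3·N² = [[1, −6, −21], [0, 1, 6], [0, 0, 1]].

[[1, −6, −21], [0, 1, 6], [0, 0, 1]]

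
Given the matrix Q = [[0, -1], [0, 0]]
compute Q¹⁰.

Q is strictly triangular, hence nilpotent: Q² = 0, so Q¹⁰ = 0.

[[0, 0], [0, 0]]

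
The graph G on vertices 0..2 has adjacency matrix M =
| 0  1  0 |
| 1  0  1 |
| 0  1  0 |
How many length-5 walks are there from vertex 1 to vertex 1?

0

The number of length-5 walks from vertex 1 to vertex 1 is entry (1,1) of M⁵, where M is the adjacency matrix.
M² = [[1, 0, 1], [0, 2, 0], [1, 0, 1]]
M³ = [[0, 2, 0], [2, 0, 2], [0, 2, 0]]
M⁴ = [[2, 0, 2], [0, 4, 0], [2, 0, 2]]
M⁵ = [[0, 4, 0], [4, 0, 4], [0, 4, 0]]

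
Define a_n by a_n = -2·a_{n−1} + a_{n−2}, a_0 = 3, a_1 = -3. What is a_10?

10089

With companion matrix A = [[-2, 1], [1, 0]], [a_n, a_{n−1}]ᵀ = A·[a_{n−1}, a_{n−2}]ᵀ, so [a_10, a_9]ᵀ = A^9·[a_1, a_0]ᵀ.
A^9 = [[-2378, 985], [985, -408]], giving [a_10, a_9]ᵀ = [[10089], [-4179]].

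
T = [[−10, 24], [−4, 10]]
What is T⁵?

tr T = 0 and det T = −4, so the characteristic polynomial is λ² − (0)λ + (−4) with roots −2 and 2.
Eigenvectors give P = [[3, 2], [1, 1]] with P⁻¹ = [[1, −2], [−1, 3]], and T = P·diag(−2, 2)·P⁻¹.
Then T⁵ = P·diag(−32, 32)·P⁻¹ = [[−96, 64], [−32, 32]] · [[1, −2], [−1, 3]] = [[−160, 384], [−64, 160]].

[[−160, 384], [−64, 160]]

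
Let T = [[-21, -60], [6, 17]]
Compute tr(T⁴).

tr T = -4 and det T = 3, so the characteristic polynomial is λ² − (-4)λ + (3) with roots -1 and -3.
Eigenvectors give P = [[-3, 10], [1, -3]] with P⁻¹ = [[3, 10], [1, 3]], and T = P·diag(-1, -3)·P⁻¹.
Then T⁴ = P·diag(1, 81)·P⁻¹ = [[-3, 810], [1, -243]] · [[3, 10], [1, 3]] = [[801, 2400], [-240, -719]].

82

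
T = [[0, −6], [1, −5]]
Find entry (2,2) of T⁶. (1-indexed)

tr T = −5 and det T = 6, so the characteristic polynomial is λ² − (−5)λ + (6) with roots −3 and −2.
Eigenvectors give P = [[−2, 3], [−1, 1]] with P⁻¹ = [[1, −3], [1, −2]], and T = P·diag(−3, −2)·P⁻¹.
Then T⁶ = P·diag(729, 64)·P⁻¹ = [[−1458, 192], [−729, 64]] · [[1, −3], [1, −2]] = [[−1266, 3990], [−665, 2059]].

2059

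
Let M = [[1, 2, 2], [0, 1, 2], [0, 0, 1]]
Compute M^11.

[[1, 22, 242], [0, 1, 22], [0, 0, 1]]

M = I + N where N = [[0, 2, 2], [0, 0, 2], [0, 0, 0]] is strictly upper-triangular, so N^3 = 0.
(I + N)^11 = I + 11·N + 55·N^2 = [[1, 22, 242], [0, 1, 22], [0, 0, 1]].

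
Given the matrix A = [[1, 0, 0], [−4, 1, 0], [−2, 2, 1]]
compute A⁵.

A = I + N where N = [[0, 0, 0], [−4, 0, 0], [−2, 2, 0]] is strictly lower-triangular, so N³ = 0.
(I + N)⁵ = I + 5·N + 10·N² = [[1, 0, 0], [−20, 1, 0], [−90, 10, 1]].

[[1, 0, 0], [−20, 1, 0], [−90, 10, 1]]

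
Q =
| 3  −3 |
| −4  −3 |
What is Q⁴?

[[441, 0], [0, 441]]

Q² = [[21, 0], [0, 21]]
Q³ = [[63, −63], [−84, −63]]
Q⁴ = [[441, 0], [0, 441]]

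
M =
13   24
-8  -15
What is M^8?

tr M = -2 and det M = -3, so the characteristic polynomial is λ² − (-2)λ + (-3) with roots -3 and 1.
Eigenvectors give P = [[-3, -2], [2, 1]] with P⁻¹ = [[1, 2], [-2, -3]], and M = P·diag(-3, 1)·P⁻¹.
Then M^8 = P·diag(6561, 1)·P⁻¹ = [[-19683, -2], [13122, 1]] · [[1, 2], [-2, -3]] = [[-19679, -39360], [13120, 26241]].

[[-19679, -39360], [13120, 26241]]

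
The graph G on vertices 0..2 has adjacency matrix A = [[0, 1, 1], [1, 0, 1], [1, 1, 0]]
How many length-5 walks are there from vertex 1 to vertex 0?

The number of length-5 walks from vertex 1 to vertex 0 is entry (1,0) of A^5, where A is the adjacency matrix.
A^2 = [[2, 1, 1], [1, 2, 1], [1, 1, 2]]
A^3 = [[2, 3, 3], [3, 2, 3], [3, 3, 2]]
A^4 = [[6, 5, 5], [5, 6, 5], [5, 5, 6]]
A^5 = [[10, 11, 11], [11, 10, 11], [11, 11, 10]]

11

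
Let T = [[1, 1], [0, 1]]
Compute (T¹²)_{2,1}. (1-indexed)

0

T = I + N where N = [[0, 1], [0, 0]] is strictly upper-triangular, so N² = 0.
(I + N)¹² = I + 12·N = [[1, 12], [0, 1]].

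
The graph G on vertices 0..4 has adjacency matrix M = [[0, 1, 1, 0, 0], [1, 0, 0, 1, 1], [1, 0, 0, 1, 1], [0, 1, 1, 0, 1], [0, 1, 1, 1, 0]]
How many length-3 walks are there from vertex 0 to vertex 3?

The number of length-3 walks from vertex 0 to vertex 3 is entry (0,3) of M³, where M is the adjacency matrix.
M² = [[2, 0, 0, 2, 2], [0, 3, 3, 1, 1], [0, 3, 3, 1, 1], [2, 1, 1, 3, 2], [2, 1, 1, 2, 3]]
M³ = [[0, 6, 6, 2, 2], [6, 2, 2, 7, 7], [6, 2, 2, 7, 7], [2, 7, 7, 4, 5], [2, 7, 7, 5, 4]]

2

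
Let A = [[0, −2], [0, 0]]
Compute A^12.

[[0, 0], [0, 0]]

A is strictly triangular, hence nilpotent: A^2 = 0, so A^12 = 0.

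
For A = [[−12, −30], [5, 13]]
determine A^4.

[[−114, −390], [65, 211]]

tr A = 1 and det A = −6, so the characteristic polynomial is λ² − (1)λ + (−6) with roots −2 and 3.
Eigenvectors give P = [[3, 2], [−1, −1]] with P⁻¹ = [[1, 2], [−1, −3]], and A = P·diag(−2, 3)·P⁻¹.
Then A^4 = P·diag(16, 81)·P⁻¹ = [[48, 162], [−16, −81]] · [[1, 2], [−1, −3]] = [[−114, −390], [65, 211]].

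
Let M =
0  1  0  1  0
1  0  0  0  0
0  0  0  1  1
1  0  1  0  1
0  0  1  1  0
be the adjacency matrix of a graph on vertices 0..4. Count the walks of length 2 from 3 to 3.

3

The number of length-2 walks from vertex 3 to vertex 3 is entry (3,3) of M², where M is the adjacency matrix.
M² = [[2, 0, 1, 0, 1], [0, 1, 0, 1, 0], [1, 0, 2, 1, 1], [0, 1, 1, 3, 1], [1, 0, 1, 1, 2]]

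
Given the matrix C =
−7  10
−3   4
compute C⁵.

tr C = −3 and det C = 2, so the characteristic polynomial is λ² − (−3)λ + (2) with roots −1 and −2.
Eigenvectors give P = [[−5, 2], [−3, 1]] with P⁻¹ = [[1, −2], [3, −5]], and C = P·diag(−1, −2)·P⁻¹.
Then C⁵ = P·diag(−1, −32)·P⁻¹ = [[5, −64], [3, −32]] · [[1, −2], [3, −5]] = [[−187, 310], [−93, 154]].

[[−187, 310], [−93, 154]]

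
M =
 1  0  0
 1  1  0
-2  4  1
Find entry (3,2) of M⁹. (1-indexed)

M = I + N where N = [[0, 0, 0], [1, 0, 0], [-2, 4, 0]] is strictly lower-triangular, so N³ = 0.
(I + N)⁹ = I + 9·N + 36·N² = [[1, 0, 0], [9, 1, 0], [126, 36, 1]].

36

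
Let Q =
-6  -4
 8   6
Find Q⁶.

[[64, 0], [0, 64]]

tr Q = 0 and det Q = -4, so the characteristic polynomial is λ² − (0)λ + (-4) with roots -2 and 2.
Eigenvectors give P = [[-1, -1], [1, 2]] with P⁻¹ = [[-2, -1], [1, 1]], and Q = P·diag(-2, 2)·P⁻¹.
Then Q⁶ = P·diag(64, 64)·P⁻¹ = [[-64, -64], [64, 128]] · [[-2, -1], [1, 1]] = [[64, 0], [0, 64]].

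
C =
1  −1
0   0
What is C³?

C² = [[1, −1], [0, 0]]
C³ = [[1, −1], [0, 0]]

[[1, −1], [0, 0]]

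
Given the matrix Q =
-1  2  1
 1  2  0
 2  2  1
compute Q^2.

[[5, 4, 0], [1, 6, 1], [2, 10, 3]]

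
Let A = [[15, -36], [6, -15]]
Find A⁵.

[[1215, -2916], [486, -1215]]

tr A = 0 and det A = -9, so the characteristic polynomial is λ² − (0)λ + (-9) with roots 3 and -3.
Eigenvectors give P = [[3, 2], [1, 1]] with P⁻¹ = [[1, -2], [-1, 3]], and A = P·diag(3, -3)·P⁻¹.
Then A⁵ = P·diag(243, -243)·P⁻¹ = [[729, -486], [243, -243]] · [[1, -2], [-1, 3]] = [[1215, -2916], [486, -1215]].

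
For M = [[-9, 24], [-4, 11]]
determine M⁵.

tr M = 2 and det M = -3, so the characteristic polynomial is λ² − (2)λ + (-3) with roots 3 and -1.
Eigenvectors give P = [[-2, 3], [-1, 1]] with P⁻¹ = [[1, -3], [1, -2]], and M = P·diag(3, -1)·P⁻¹.
Then M⁵ = P·diag(243, -1)·P⁻¹ = [[-486, -3], [-243, -1]] · [[1, -3], [1, -2]] = [[-489, 1464], [-244, 731]].

[[-489, 1464], [-244, 731]]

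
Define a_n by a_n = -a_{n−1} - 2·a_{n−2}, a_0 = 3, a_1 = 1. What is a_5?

-19

With companion matrix M = [[-1, -2], [1, 0]], [a_n, a_{n−1}]ᵀ = M·[a_{n−1}, a_{n−2}]ᵀ, so [a_5, a_4]ᵀ = M⁴·[a_1, a_0]ᵀ.
M⁴ = [[-1, -6], [3, 2]], giving [a_5, a_4]ᵀ = [[-19], [9]].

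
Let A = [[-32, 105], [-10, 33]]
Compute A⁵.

tr A = 1 and det A = -6, so the characteristic polynomial is λ² − (1)λ + (-6) with roots -2 and 3.
Eigenvectors give P = [[-7, 3], [-2, 1]] with P⁻¹ = [[-1, 3], [-2, 7]], and A = P·diag(-2, 3)·P⁻¹.
Then A⁵ = P·diag(-32, 243)·P⁻¹ = [[224, 729], [64, 243]] · [[-1, 3], [-2, 7]] = [[-1682, 5775], [-550, 1893]].

[[-1682, 5775], [-550, 1893]]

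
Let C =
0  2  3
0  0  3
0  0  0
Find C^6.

C is strictly triangular, hence nilpotent: C^3 = 0, so C^6 = 0.

[[0, 0, 0], [0, 0, 0], [0, 0, 0]]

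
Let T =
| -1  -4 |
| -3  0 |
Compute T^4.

T^2 = [[13, 4], [3, 12]]
T^3 = [[-25, -52], [-39, -12]]
T^4 = [[181, 100], [75, 156]]

[[181, 100], [75, 156]]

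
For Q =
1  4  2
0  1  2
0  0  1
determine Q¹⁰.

[[1, 40, 380], [0, 1, 20], [0, 0, 1]]

Q = I + N where N = [[0, 4, 2], [0, 0, 2], [0, 0, 0]] is strictly upper-triangular, so N³ = 0.
(I + N)¹⁰ = I + 10·N + 45·N² = [[1, 40, 380], [0, 1, 20], [0, 0, 1]].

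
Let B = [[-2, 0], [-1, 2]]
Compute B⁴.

[[16, 0], [0, 16]]

B² = [[4, 0], [0, 4]]
B³ = [[-8, 0], [-4, 8]]
B⁴ = [[16, 0], [0, 16]]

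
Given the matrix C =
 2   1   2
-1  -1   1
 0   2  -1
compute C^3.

C^2 = [[3, 5, 3], [-1, 2, -4], [-2, -4, 3]]
C^3 = [[1, 4, 8], [-4, -11, 4], [0, 8, -11]]

[[1, 4, 8], [-4, -11, 4], [0, 8, -11]]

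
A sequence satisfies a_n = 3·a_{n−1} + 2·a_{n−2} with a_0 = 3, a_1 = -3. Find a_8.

With companion matrix T = [[3, 2], [1, 0]], [a_n, a_{n−1}]ᵀ = T·[a_{n−1}, a_{n−2}]ᵀ, so [a_8, a_7]ᵀ = T⁷·[a_1, a_0]ᵀ.
T⁷ = [[6279, 3526], [1763, 990]], giving [a_8, a_7]ᵀ = [[-8259], [-2319]].

-8259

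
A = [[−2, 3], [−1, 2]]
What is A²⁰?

[[1, 0], [0, 1]]

A² = I (check: tr A = 0 and det A = −1), so A²⁰ = I since 20 is even.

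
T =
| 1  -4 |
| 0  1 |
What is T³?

T = I + N where N = [[0, -4], [0, 0]] is strictly upper-triangular, so N² = 0.
(I + N)³ = I + 3·N = [[1, -12], [0, 1]].

[[1, -12], [0, 1]]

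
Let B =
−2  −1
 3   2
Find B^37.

[[−2, −1], [3, 2]]

B² = I (check: tr B = 0 and det B = −1), so B^37 = B since 37 is odd.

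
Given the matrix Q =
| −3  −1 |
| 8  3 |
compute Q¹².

[[1, 0], [0, 1]]

Q² = I (check: tr Q = 0 and det Q = −1), so Q¹² = I since 12 is even.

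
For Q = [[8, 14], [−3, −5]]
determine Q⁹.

tr Q = 3 and det Q = 2, so the characteristic polynomial is λ² − (3)λ + (2) with roots 1 and 2.
Eigenvectors give P = [[2, 7], [−1, −3]] with P⁻¹ = [[−3, −7], [1, 2]], and Q = P·diag(1, 2)·P⁻¹.
Then Q⁹ = P·diag(1, 512)·P⁻¹ = [[2, 3584], [−1, −1536]] · [[−3, −7], [1, 2]] = [[3578, 7154], [−1533, −3065]].

[[3578, 7154], [−1533, −3065]]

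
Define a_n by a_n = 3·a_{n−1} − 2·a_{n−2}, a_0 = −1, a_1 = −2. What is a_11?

With companion matrix A = [[3, −2], [1, 0]], [a_n, a_{n−1}]ᵀ = A·[a_{n−1}, a_{n−2}]ᵀ, so [a_11, a_10]ᵀ = A^10·[a_1, a_0]ᵀ.
A^10 = [[2047, −2046], [1023, −1022]], giving [a_11, a_10]ᵀ = [[−2048], [−1024]].

−2048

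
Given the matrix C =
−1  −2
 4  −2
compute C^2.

[[−7, 6], [−12, −4]]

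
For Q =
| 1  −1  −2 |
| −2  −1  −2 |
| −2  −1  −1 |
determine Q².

[[7, 2, 2], [4, 5, 8], [2, 4, 7]]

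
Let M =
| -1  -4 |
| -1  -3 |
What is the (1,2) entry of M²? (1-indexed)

16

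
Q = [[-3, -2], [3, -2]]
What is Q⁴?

[[-141, 10], [-15, -146]]

Q² = [[3, 10], [-15, -2]]
Q³ = [[21, -26], [39, 34]]
Q⁴ = [[-141, 10], [-15, -146]]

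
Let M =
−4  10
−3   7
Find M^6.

[[−314, 630], [−189, 379]]

tr M = 3 and det M = 2, so the characteristic polynomial is λ² − (3)λ + (2) with roots 2 and 1.
Eigenvectors give P = [[−5, −2], [−3, −1]] with P⁻¹ = [[1, −2], [−3, 5]], and M = P·diag(2, 1)·P⁻¹.
Then M^6 = P·diag(64, 1)·P⁻¹ = [[−320, −2], [−192, −1]] · [[1, −2], [−3, 5]] = [[−314, 630], [−189, 379]].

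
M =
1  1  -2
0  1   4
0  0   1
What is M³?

M = I + N where N = [[0, 1, -2], [0, 0, 4], [0, 0, 0]] is strictly upper-triangular, so N³ = 0.
(I + N)³ = I + 3·N + 3·N² = [[1, 3, 6], [0, 1, 12], [0, 0, 1]].

[[1, 3, 6], [0, 1, 12], [0, 0, 1]]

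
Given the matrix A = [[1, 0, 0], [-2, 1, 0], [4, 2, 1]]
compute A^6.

[[1, 0, 0], [-12, 1, 0], [-36, 12, 1]]

A = I + N where N = [[0, 0, 0], [-2, 0, 0], [4, 2, 0]] is strictly lower-triangular, so N^3 = 0.
(I + N)^6 = I + 6·N + 15·N^2 = [[1, 0, 0], [-12, 1, 0], [-36, 12, 1]].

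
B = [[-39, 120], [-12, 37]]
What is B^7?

tr B = -2 and det B = -3, so the characteristic polynomial is λ² − (-2)λ + (-3) with roots -3 and 1.
Eigenvectors give P = [[-10, -3], [-3, -1]] with P⁻¹ = [[-1, 3], [3, -10]], and B = P·diag(-3, 1)·P⁻¹.
Then B^7 = P·diag(-2187, 1)·P⁻¹ = [[21870, -3], [6561, -1]] · [[-1, 3], [3, -10]] = [[-21879, 65640], [-6564, 19693]].

[[-21879, 65640], [-6564, 19693]]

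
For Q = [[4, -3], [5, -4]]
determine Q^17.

[[4, -3], [5, -4]]

Q² = I (check: tr Q = 0 and det Q = -1), so Q^17 = Q since 17 is odd.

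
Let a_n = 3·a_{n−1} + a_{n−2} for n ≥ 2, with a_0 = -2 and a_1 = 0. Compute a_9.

-7854

With companion matrix B = [[3, 1], [1, 0]], [a_n, a_{n−1}]ᵀ = B·[a_{n−1}, a_{n−2}]ᵀ, so [a_9, a_8]ᵀ = B⁸·[a_1, a_0]ᵀ.
B⁸ = [[12970, 3927], [3927, 1189]], giving [a_9, a_8]ᵀ = [[-7854], [-2378]].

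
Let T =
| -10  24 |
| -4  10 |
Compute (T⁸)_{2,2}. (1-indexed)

256

tr T = 0 and det T = -4, so the characteristic polynomial is λ² − (0)λ + (-4) with roots 2 and -2.
Eigenvectors give P = [[-2, -3], [-1, -1]] with P⁻¹ = [[1, -3], [-1, 2]], and T = P·diag(2, -2)·P⁻¹.
Then T⁸ = P·diag(256, 256)·P⁻¹ = [[-512, -768], [-256, -256]] · [[1, -3], [-1, 2]] = [[256, 0], [0, 256]].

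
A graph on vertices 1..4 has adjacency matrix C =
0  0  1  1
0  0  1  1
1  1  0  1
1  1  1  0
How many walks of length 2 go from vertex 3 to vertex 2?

The number of length-2 walks from vertex 3 to vertex 2 is entry (3,2) of C^2, where C is the adjacency matrix.
C^2 = [[2, 2, 1, 1], [2, 2, 1, 1], [1, 1, 3, 2], [1, 1, 2, 3]]

1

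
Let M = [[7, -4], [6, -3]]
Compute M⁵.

tr M = 4 and det M = 3, so the characteristic polynomial is λ² − (4)λ + (3) with roots 1 and 3.
Eigenvectors give P = [[-2, -1], [-3, -1]] with P⁻¹ = [[1, -1], [-3, 2]], and M = P·diag(1, 3)·P⁻¹.
Then M⁵ = P·diag(1, 243)·P⁻¹ = [[-2, -243], [-3, -243]] · [[1, -1], [-3, 2]] = [[727, -484], [726, -483]].

[[727, -484], [726, -483]]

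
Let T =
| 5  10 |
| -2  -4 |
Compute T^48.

T² = T (a projection; rank 1, trace 1), so T^48 = T.

[[5, 10], [-2, -4]]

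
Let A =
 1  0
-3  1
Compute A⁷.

A = I + N where N = [[0, 0], [-3, 0]] is strictly lower-triangular, so N² = 0.
(I + N)⁷ = I + 7·N = [[1, 0], [-21, 1]].

[[1, 0], [-21, 1]]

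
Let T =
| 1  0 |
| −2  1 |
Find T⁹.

T = I + N where N = [[0, 0], [−2, 0]] is strictly lower-triangular, so N² = 0.
(I + N)⁹ = I + 9·N = [[1, 0], [−18, 1]].

[[1, 0], [−18, 1]]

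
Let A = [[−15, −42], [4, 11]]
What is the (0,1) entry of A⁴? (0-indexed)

tr A = −4 and det A = 3, so the characteristic polynomial is λ² − (−4)λ + (3) with roots −1 and −3.
Eigenvectors give P = [[−3, 7], [1, −2]] with P⁻¹ = [[2, 7], [1, 3]], and A = P·diag(−1, −3)·P⁻¹.
Then A⁴ = P·diag(1, 81)·P⁻¹ = [[−3, 567], [1, −162]] · [[2, 7], [1, 3]] = [[561, 1680], [−160, −479]].

1680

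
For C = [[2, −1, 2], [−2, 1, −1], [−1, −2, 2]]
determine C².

[[4, −7, 9], [−5, 5, −7], [0, −5, 4]]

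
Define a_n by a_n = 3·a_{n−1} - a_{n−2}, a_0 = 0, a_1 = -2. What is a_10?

-13530

With companion matrix A = [[3, -1], [1, 0]], [a_n, a_{n−1}]ᵀ = A·[a_{n−1}, a_{n−2}]ᵀ, so [a_10, a_9]ᵀ = A⁹·[a_1, a_0]ᵀ.
A⁹ = [[6765, -2584], [2584, -987]], giving [a_10, a_9]ᵀ = [[-13530], [-5168]].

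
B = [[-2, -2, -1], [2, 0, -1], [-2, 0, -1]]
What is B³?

B² = [[2, 4, 5], [-2, -4, -1], [6, 4, 3]]
B³ = [[-6, -4, -11], [-2, 4, 7], [-10, -12, -13]]

[[-6, -4, -11], [-2, 4, 7], [-10, -12, -13]]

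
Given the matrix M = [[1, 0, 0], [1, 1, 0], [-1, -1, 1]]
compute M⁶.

[[1, 0, 0], [6, 1, 0], [-21, -6, 1]]

M = I + N where N = [[0, 0, 0], [1, 0, 0], [-1, -1, 0]] is strictly lower-triangular, so N³ = 0.
(I + N)⁶ = I + 6·N + 15·N² = [[1, 0, 0], [6, 1, 0], [-21, -6, 1]].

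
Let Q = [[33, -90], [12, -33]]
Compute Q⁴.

[[81, 0], [0, 81]]

tr Q = 0 and det Q = -9, so the characteristic polynomial is λ² − (0)λ + (-9) with roots 3 and -3.
Eigenvectors give P = [[3, -5], [1, -2]] with P⁻¹ = [[2, -5], [1, -3]], and Q = P·diag(3, -3)·P⁻¹.
Then Q⁴ = P·diag(81, 81)·P⁻¹ = [[243, -405], [81, -162]] · [[2, -5], [1, -3]] = [[81, 0], [0, 81]].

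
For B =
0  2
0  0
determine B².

[[0, 0], [0, 0]]

B is strictly triangular, hence nilpotent: B² = 0, so B² = 0.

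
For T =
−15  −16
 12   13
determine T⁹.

[[−78735, −78736], [59052, 59053]]

tr T = −2 and det T = −3, so the characteristic polynomial is λ² − (−2)λ + (−3) with roots −3 and 1.
Eigenvectors give P = [[4, −1], [−3, 1]] with P⁻¹ = [[1, 1], [3, 4]], and T = P·diag(−3, 1)·P⁻¹.
Then T⁹ = P·diag(−19683, 1)·P⁻¹ = [[−78732, −1], [59049, 1]] · [[1, 1], [3, 4]] = [[−78735, −78736], [59052, 59053]].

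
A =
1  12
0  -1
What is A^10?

A² = I (check: tr A = 0 and det A = -1), so A^10 = I since 10 is even.

[[1, 0], [0, 1]]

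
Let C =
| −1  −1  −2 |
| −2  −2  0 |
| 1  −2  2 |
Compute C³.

[[−17, −11, −6], [−14, −26, −4], [−1, −7, −6]]

C² = [[1, 7, −2], [6, 6, 4], [5, −1, 2]]
C³ = [[−17, −11, −6], [−14, −26, −4], [−1, −7, −6]]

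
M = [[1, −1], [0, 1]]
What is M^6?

[[1, −6], [0, 1]]

M = I + N where N = [[0, −1], [0, 0]] is strictly upper-triangular, so N^2 = 0.
(I + N)^6 = I + 6·N = [[1, −6], [0, 1]].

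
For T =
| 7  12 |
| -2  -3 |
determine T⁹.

[[59047, 118092], [-19682, -39363]]

tr T = 4 and det T = 3, so the characteristic polynomial is λ² − (4)λ + (3) with roots 3 and 1.
Eigenvectors give P = [[3, -2], [-1, 1]] with P⁻¹ = [[1, 2], [1, 3]], and T = P·diag(3, 1)·P⁻¹.
Then T⁹ = P·diag(19683, 1)·P⁻¹ = [[59049, -2], [-19683, 1]] · [[1, 2], [1, 3]] = [[59047, 118092], [-19682, -39363]].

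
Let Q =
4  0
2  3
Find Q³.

[[64, 0], [74, 27]]

Q² = [[16, 0], [14, 9]]
Q³ = [[64, 0], [74, 27]]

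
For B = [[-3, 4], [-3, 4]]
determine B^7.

B² = B (a projection; rank 1, trace 1), so B^7 = B.

[[-3, 4], [-3, 4]]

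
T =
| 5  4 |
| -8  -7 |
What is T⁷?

tr T = -2 and det T = -3, so the characteristic polynomial is λ² − (-2)λ + (-3) with roots 1 and -3.
Eigenvectors give P = [[-1, -1], [1, 2]] with P⁻¹ = [[-2, -1], [1, 1]], and T = P·diag(1, -3)·P⁻¹.
Then T⁷ = P·diag(1, -2187)·P⁻¹ = [[-1, 2187], [1, -4374]] · [[-2, -1], [1, 1]] = [[2189, 2188], [-4376, -4375]].

[[2189, 2188], [-4376, -4375]]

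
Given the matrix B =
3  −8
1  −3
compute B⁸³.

B² = I (check: tr B = 0 and det B = −1), so B⁸³ = B since 83 is odd.

[[3, −8], [1, −3]]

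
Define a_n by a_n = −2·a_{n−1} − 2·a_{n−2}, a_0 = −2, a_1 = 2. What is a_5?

−8

With companion matrix A = [[−2, −2], [1, 0]], [a_n, a_{n−1}]ᵀ = A·[a_{n−1}, a_{n−2}]ᵀ, so [a_5, a_4]ᵀ = A⁴·[a_1, a_0]ᵀ.
A⁴ = [[−4, 0], [0, −4]], giving [a_5, a_4]ᵀ = [[−8], [8]].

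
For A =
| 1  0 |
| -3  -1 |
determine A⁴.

[[1, 0], [0, 1]]

A² = [[1, 0], [0, 1]]
A³ = [[1, 0], [-3, -1]]
A⁴ = [[1, 0], [0, 1]]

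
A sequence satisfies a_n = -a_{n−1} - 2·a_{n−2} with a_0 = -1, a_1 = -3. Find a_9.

57

With companion matrix B = [[-1, -2], [1, 0]], [a_n, a_{n−1}]ᵀ = B·[a_{n−1}, a_{n−2}]ᵀ, so [a_9, a_8]ᵀ = B⁸·[a_1, a_0]ᵀ.
B⁸ = [[-17, -6], [3, -14]], giving [a_9, a_8]ᵀ = [[57], [5]].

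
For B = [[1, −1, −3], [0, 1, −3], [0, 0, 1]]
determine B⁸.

[[1, −8, 60], [0, 1, −24], [0, 0, 1]]

B = I + N where N = [[0, −1, −3], [0, 0, −3], [0, 0, 0]] is strictly upper-triangular, so N³ = 0.
(I + N)⁸ = I + 8·N + 28·N² = [[1, −8, 60], [0, 1, −24], [0, 0, 1]].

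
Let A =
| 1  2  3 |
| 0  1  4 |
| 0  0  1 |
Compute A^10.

[[1, 20, 390], [0, 1, 40], [0, 0, 1]]

A = I + N where N = [[0, 2, 3], [0, 0, 4], [0, 0, 0]] is strictly upper-triangular, so N^3 = 0.
(I + N)^10 = I + 10·N + 45·N^2 = [[1, 20, 390], [0, 1, 40], [0, 0, 1]].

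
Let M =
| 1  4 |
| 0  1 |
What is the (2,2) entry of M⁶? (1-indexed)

1

M = I + N where N = [[0, 4], [0, 0]] is strictly upper-triangular, so N² = 0.
(I + N)⁶ = I + 6·N = [[1, 24], [0, 1]].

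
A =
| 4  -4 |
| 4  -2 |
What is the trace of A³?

-40

A² = [[0, -8], [8, -12]]
A³ = [[-32, 16], [-16, -8]]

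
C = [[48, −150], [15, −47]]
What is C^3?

[[342, −1050], [105, −323]]

tr C = 1 and det C = −6, so the characteristic polynomial is λ² − (1)λ + (−6) with roots 3 and −2.
Eigenvectors give P = [[−10, −3], [−3, −1]] with P⁻¹ = [[−1, 3], [3, −10]], and C = P·diag(3, −2)·P⁻¹.
Then C^3 = P·diag(27, −8)·P⁻¹ = [[−270, 24], [−81, 8]] · [[−1, 3], [3, −10]] = [[342, −1050], [105, −323]].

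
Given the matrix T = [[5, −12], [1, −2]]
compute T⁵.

[[125, −372], [31, −92]]

tr T = 3 and det T = 2, so the characteristic polynomial is λ² − (3)λ + (2) with roots 2 and 1.
Eigenvectors give P = [[4, −3], [1, −1]] with P⁻¹ = [[1, −3], [1, −4]], and T = P·diag(2, 1)·P⁻¹.
Then T⁵ = P·diag(32, 1)·P⁻¹ = [[128, −3], [32, −1]] · [[1, −3], [1, −4]] = [[125, −372], [31, −92]].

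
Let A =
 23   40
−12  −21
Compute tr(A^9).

19682

tr A = 2 and det A = −3, so the characteristic polynomial is λ² − (2)λ + (−3) with roots 3 and −1.
Eigenvectors give P = [[2, 5], [−1, −3]] with P⁻¹ = [[3, 5], [−1, −2]], and A = P·diag(3, −1)·P⁻¹.
Then A^9 = P·diag(19683, −1)·P⁻¹ = [[39366, −5], [−19683, 3]] · [[3, 5], [−1, −2]] = [[118103, 196840], [−59052, −98421]].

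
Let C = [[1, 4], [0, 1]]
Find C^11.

[[1, 44], [0, 1]]

C = I + N where N = [[0, 4], [0, 0]] is strictly upper-triangular, so N^2 = 0.
(I + N)^11 = I + 11·N = [[1, 44], [0, 1]].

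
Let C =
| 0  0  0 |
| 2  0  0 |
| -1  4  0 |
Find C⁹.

[[0, 0, 0], [0, 0, 0], [0, 0, 0]]

C is strictly triangular, hence nilpotent: C³ = 0, so C⁹ = 0.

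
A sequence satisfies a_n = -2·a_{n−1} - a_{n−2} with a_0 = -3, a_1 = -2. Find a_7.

-32

With companion matrix Q = [[-2, -1], [1, 0]], [a_n, a_{n−1}]ᵀ = Q·[a_{n−1}, a_{n−2}]ᵀ, so [a_7, a_6]ᵀ = Q⁶·[a_1, a_0]ᵀ.
Q⁶ = [[7, 6], [-6, -5]], giving [a_7, a_6]ᵀ = [[-32], [27]].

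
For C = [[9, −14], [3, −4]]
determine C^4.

[[471, −910], [195, −374]]

tr C = 5 and det C = 6, so the characteristic polynomial is λ² − (5)λ + (6) with roots 2 and 3.
Eigenvectors give P = [[−2, 7], [−1, 3]] with P⁻¹ = [[3, −7], [1, −2]], and C = P·diag(2, 3)·P⁻¹.
Then C^4 = P·diag(16, 81)·P⁻¹ = [[−32, 567], [−16, 243]] · [[3, −7], [1, −2]] = [[471, −910], [195, −374]].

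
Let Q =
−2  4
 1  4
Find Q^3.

[[−8, 64], [16, 88]]

Q^2 = [[8, 8], [2, 20]]
Q^3 = [[−8, 64], [16, 88]]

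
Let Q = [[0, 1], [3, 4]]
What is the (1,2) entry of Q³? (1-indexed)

19

Q² = [[3, 4], [12, 19]]
Q³ = [[12, 19], [57, 88]]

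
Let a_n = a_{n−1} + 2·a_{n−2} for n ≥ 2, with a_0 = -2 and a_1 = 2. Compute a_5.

2

With companion matrix Q = [[1, 2], [1, 0]], [a_n, a_{n−1}]ᵀ = Q·[a_{n−1}, a_{n−2}]ᵀ, so [a_5, a_4]ᵀ = Q⁴·[a_1, a_0]ᵀ.
Q⁴ = [[11, 10], [5, 6]], giving [a_5, a_4]ᵀ = [[2], [-2]].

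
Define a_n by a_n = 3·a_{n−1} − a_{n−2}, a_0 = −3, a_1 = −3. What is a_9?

With companion matrix Q = [[3, −1], [1, 0]], [a_n, a_{n−1}]ᵀ = Q·[a_{n−1}, a_{n−2}]ᵀ, so [a_9, a_8]ᵀ = Q^8·[a_1, a_0]ᵀ.
Q^8 = [[2584, −987], [987, −377]], giving [a_9, a_8]ᵀ = [[−4791], [−1830]].

−4791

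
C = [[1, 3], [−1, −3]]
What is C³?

[[4, 12], [−4, −12]]

C² = [[−2, −6], [2, 6]]
C³ = [[4, 12], [−4, −12]]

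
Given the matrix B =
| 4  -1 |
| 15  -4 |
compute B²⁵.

[[4, -1], [15, -4]]

B² = I (check: tr B = 0 and det B = -1), so B²⁵ = B since 25 is odd.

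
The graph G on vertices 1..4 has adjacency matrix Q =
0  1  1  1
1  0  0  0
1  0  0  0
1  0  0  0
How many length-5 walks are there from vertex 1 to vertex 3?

9

The number of length-5 walks from vertex 1 to vertex 3 is entry (1,3) of Q⁵, where Q is the adjacency matrix.
Q² = [[3, 0, 0, 0], [0, 1, 1, 1], [0, 1, 1, 1], [0, 1, 1, 1]]
Q³ = [[0, 3, 3, 3], [3, 0, 0, 0], [3, 0, 0, 0], [3, 0, 0, 0]]
Q⁴ = [[9, 0, 0, 0], [0, 3, 3, 3], [0, 3, 3, 3], [0, 3, 3, 3]]
Q⁵ = [[0, 9, 9, 9], [9, 0, 0, 0], [9, 0, 0, 0], [9, 0, 0, 0]]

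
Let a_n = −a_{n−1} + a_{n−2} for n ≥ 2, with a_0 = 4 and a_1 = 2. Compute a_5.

−2

With companion matrix B = [[−1, 1], [1, 0]], [a_n, a_{n−1}]ᵀ = B·[a_{n−1}, a_{n−2}]ᵀ, so [a_5, a_4]ᵀ = B^4·[a_1, a_0]ᵀ.
B^4 = [[5, −3], [−3, 2]], giving [a_5, a_4]ᵀ = [[−2], [2]].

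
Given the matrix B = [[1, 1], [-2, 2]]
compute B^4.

B^2 = [[-1, 3], [-6, 2]]
B^3 = [[-7, 5], [-10, -2]]
B^4 = [[-17, 3], [-6, -14]]

[[-17, 3], [-6, -14]]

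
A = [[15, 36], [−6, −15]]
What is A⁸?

tr A = 0 and det A = −9, so the characteristic polynomial is λ² − (0)λ + (−9) with roots 3 and −3.
Eigenvectors give P = [[−3, −2], [1, 1]] with P⁻¹ = [[−1, −2], [1, 3]], and A = P·diag(3, −3)·P⁻¹.
Then A⁸ = P·diag(6561, 6561)·P⁻¹ = [[−19683, −13122], [6561, 6561]] · [[−1, −2], [1, 3]] = [[6561, 0], [0, 6561]].

[[6561, 0], [0, 6561]]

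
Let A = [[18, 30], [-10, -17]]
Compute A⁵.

tr A = 1 and det A = -6, so the characteristic polynomial is λ² − (1)λ + (-6) with roots 3 and -2.
Eigenvectors give P = [[-2, -3], [1, 2]] with P⁻¹ = [[-2, -3], [1, 2]], and A = P·diag(3, -2)·P⁻¹.
Then A⁵ = P·diag(243, -32)·P⁻¹ = [[-486, 96], [243, -64]] · [[-2, -3], [1, 2]] = [[1068, 1650], [-550, -857]].

[[1068, 1650], [-550, -857]]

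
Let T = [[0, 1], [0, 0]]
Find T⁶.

T is strictly triangular, hence nilpotent: T² = 0, so T⁶ = 0.

[[0, 0], [0, 0]]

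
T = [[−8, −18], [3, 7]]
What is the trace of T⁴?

tr T = −1 and det T = −2, so the characteristic polynomial is λ² − (−1)λ + (−2) with roots −2 and 1.
Eigenvectors give P = [[−3, −2], [1, 1]] with P⁻¹ = [[−1, −2], [1, 3]], and T = P·diag(−2, 1)·P⁻¹.
Then T⁴ = P·diag(16, 1)·P⁻¹ = [[−48, −2], [16, 1]] · [[−1, −2], [1, 3]] = [[46, 90], [−15, −29]].

17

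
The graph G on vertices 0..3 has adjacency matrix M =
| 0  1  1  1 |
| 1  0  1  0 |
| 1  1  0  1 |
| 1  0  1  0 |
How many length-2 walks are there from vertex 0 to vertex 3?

1

The number of length-2 walks from vertex 0 to vertex 3 is entry (0,3) of M², where M is the adjacency matrix.
M² = [[3, 1, 2, 1], [1, 2, 1, 2], [2, 1, 3, 1], [1, 2, 1, 2]]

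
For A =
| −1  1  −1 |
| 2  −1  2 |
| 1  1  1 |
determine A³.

A² = [[2, −3, 2], [−2, 5, −2], [2, 1, 2]]
A³ = [[−6, 7, −6], [10, −9, 10], [2, 3, 2]]

[[−6, 7, −6], [10, −9, 10], [2, 3, 2]]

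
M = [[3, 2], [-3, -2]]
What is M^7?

[[3, 2], [-3, -2]]

M² = M (a projection; rank 1, trace 1), so M^7 = M.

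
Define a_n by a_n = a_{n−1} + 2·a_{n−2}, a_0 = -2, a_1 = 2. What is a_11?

With companion matrix A = [[1, 2], [1, 0]], [a_n, a_{n−1}]ᵀ = A·[a_{n−1}, a_{n−2}]ᵀ, so [a_11, a_10]ᵀ = A¹⁰·[a_1, a_0]ᵀ.
A¹⁰ = [[683, 682], [341, 342]], giving [a_11, a_10]ᵀ = [[2], [-2]].

2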